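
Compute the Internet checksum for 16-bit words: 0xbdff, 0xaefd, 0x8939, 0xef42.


Sum all words (with carry folding):
+ 0xbdff = 0xbdff
+ 0xaefd = 0x6cfd
+ 0x8939 = 0xf636
+ 0xef42 = 0xe579
One's complement: ~0xe579
Checksum = 0x1a86


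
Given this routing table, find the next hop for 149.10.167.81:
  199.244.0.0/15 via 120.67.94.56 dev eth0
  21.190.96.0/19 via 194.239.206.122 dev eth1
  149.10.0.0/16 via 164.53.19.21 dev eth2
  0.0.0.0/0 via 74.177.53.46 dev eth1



Longest prefix match for 149.10.167.81:
  /15 199.244.0.0: no
  /19 21.190.96.0: no
  /16 149.10.0.0: MATCH
  /0 0.0.0.0: MATCH
Selected: next-hop 164.53.19.21 via eth2 (matched /16)


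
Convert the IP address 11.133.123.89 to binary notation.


11 = 00001011
133 = 10000101
123 = 01111011
89 = 01011001
Binary: 00001011.10000101.01111011.01011001


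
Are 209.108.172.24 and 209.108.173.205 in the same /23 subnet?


Mask: 255.255.254.0
209.108.172.24 AND mask = 209.108.172.0
209.108.173.205 AND mask = 209.108.172.0
Yes, same subnet (209.108.172.0)


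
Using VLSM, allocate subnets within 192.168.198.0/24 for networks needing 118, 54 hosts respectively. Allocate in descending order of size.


118 hosts -> /25 (126 usable): 192.168.198.0/25
54 hosts -> /26 (62 usable): 192.168.198.128/26
Allocation: 192.168.198.0/25 (118 hosts, 126 usable); 192.168.198.128/26 (54 hosts, 62 usable)


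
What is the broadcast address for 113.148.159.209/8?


Network: 113.0.0.0/8
Host bits = 24
Set all host bits to 1:
Broadcast: 113.255.255.255


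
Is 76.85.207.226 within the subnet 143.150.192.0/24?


Subnet network: 143.150.192.0
Test IP AND mask: 76.85.207.0
No, 76.85.207.226 is not in 143.150.192.0/24


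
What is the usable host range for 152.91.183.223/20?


Network: 152.91.176.0
Broadcast: 152.91.191.255
First usable = network + 1
Last usable = broadcast - 1
Range: 152.91.176.1 to 152.91.191.254


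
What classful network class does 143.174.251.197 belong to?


First octet: 143
Binary: 10001111
10xxxxxx -> Class B (128-191)
Class B, default mask 255.255.0.0 (/16)


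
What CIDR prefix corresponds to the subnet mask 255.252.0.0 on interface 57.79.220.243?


Binary: 11111111.11111100.00000000.00000000
Count leading 1s
Prefix: /14


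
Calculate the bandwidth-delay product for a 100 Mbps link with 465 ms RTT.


BDP = bandwidth * RTT
= 100 Mbps * 465 ms
= 100 * 1e6 * 465 / 1000 bits
= 46500000 bits
= 5812500 bytes
= 5676.2695 KB
BDP = 46500000 bits (5812500 bytes)


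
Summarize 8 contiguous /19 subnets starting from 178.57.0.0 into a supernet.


Original prefix: /19
Number of subnets: 8 = 2^3
New prefix = 19 - 3 = 16
Supernet: 178.57.0.0/16


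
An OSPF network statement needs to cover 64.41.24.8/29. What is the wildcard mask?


Subnet mask: 255.255.255.248
Wildcard = 255.255.255.255 - subnet mask
255 - 255 = 0
255 - 255 = 0
255 - 255 = 0
255 - 248 = 7
Wildcard: 0.0.0.7


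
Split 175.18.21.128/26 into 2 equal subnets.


New prefix = 26 + 1 = 27
Each subnet has 32 addresses
  175.18.21.128/27
  175.18.21.160/27
Subnets: 175.18.21.128/27, 175.18.21.160/27


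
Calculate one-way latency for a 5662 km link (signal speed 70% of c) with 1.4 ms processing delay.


Speed = 0.7 * 3e5 km/s = 210000 km/s
Propagation delay = 5662 / 210000 = 0.027 s = 26.9619 ms
Processing delay = 1.4 ms
Total one-way latency = 28.3619 ms


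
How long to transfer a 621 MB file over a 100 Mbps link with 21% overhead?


Effective throughput = 100 * (1 - 21/100) = 79 Mbps
File size in Mb = 621 * 8 = 4968 Mb
Time = 4968 / 79
Time = 62.8861 seconds


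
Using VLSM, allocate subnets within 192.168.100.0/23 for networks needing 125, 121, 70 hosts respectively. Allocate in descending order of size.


125 hosts -> /25 (126 usable): 192.168.100.0/25
121 hosts -> /25 (126 usable): 192.168.100.128/25
70 hosts -> /25 (126 usable): 192.168.101.0/25
Allocation: 192.168.100.0/25 (125 hosts, 126 usable); 192.168.100.128/25 (121 hosts, 126 usable); 192.168.101.0/25 (70 hosts, 126 usable)


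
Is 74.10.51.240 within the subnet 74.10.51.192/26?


Subnet network: 74.10.51.192
Test IP AND mask: 74.10.51.192
Yes, 74.10.51.240 is in 74.10.51.192/26


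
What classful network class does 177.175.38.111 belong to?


First octet: 177
Binary: 10110001
10xxxxxx -> Class B (128-191)
Class B, default mask 255.255.0.0 (/16)


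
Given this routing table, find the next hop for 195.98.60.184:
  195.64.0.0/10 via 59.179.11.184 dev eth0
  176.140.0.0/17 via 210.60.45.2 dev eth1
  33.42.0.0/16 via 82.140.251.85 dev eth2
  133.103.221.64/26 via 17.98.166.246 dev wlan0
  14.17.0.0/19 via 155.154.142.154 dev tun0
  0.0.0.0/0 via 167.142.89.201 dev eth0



Longest prefix match for 195.98.60.184:
  /10 195.64.0.0: MATCH
  /17 176.140.0.0: no
  /16 33.42.0.0: no
  /26 133.103.221.64: no
  /19 14.17.0.0: no
  /0 0.0.0.0: MATCH
Selected: next-hop 59.179.11.184 via eth0 (matched /10)


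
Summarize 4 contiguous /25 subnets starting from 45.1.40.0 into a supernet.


Original prefix: /25
Number of subnets: 4 = 2^2
New prefix = 25 - 2 = 23
Supernet: 45.1.40.0/23


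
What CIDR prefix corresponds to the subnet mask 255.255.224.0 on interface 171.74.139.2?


Binary: 11111111.11111111.11100000.00000000
Count leading 1s
Prefix: /19


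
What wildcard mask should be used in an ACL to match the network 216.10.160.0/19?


Subnet mask: 255.255.224.0
Wildcard = 255.255.255.255 - subnet mask
255 - 255 = 0
255 - 255 = 0
255 - 224 = 31
255 - 0 = 255
Wildcard: 0.0.31.255


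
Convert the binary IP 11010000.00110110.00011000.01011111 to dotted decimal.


11010000 = 208
00110110 = 54
00011000 = 24
01011111 = 95
IP: 208.54.24.95


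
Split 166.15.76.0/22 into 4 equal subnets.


New prefix = 22 + 2 = 24
Each subnet has 256 addresses
  166.15.76.0/24
  166.15.77.0/24
  166.15.78.0/24
  166.15.79.0/24
Subnets: 166.15.76.0/24, 166.15.77.0/24, 166.15.78.0/24, 166.15.79.0/24


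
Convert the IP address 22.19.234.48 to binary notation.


22 = 00010110
19 = 00010011
234 = 11101010
48 = 00110000
Binary: 00010110.00010011.11101010.00110000


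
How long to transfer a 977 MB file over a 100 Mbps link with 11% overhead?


Effective throughput = 100 * (1 - 11/100) = 89 Mbps
File size in Mb = 977 * 8 = 7816 Mb
Time = 7816 / 89
Time = 87.8202 seconds


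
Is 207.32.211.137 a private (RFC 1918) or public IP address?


RFC 1918 private ranges:
  10.0.0.0/8 (10.0.0.0 - 10.255.255.255)
  172.16.0.0/12 (172.16.0.0 - 172.31.255.255)
  192.168.0.0/16 (192.168.0.0 - 192.168.255.255)
Public (not in any RFC 1918 range)


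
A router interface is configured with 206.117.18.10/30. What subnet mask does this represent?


/30 means 30 network bits, 2 host bits
Binary: 11111111111111111111111111111100
Mask: 255.255.255.252


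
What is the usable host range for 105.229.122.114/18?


Network: 105.229.64.0
Broadcast: 105.229.127.255
First usable = network + 1
Last usable = broadcast - 1
Range: 105.229.64.1 to 105.229.127.254


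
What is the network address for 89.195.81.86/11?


IP:   01011001.11000011.01010001.01010110
Mask: 11111111.11100000.00000000.00000000
AND operation:
Net:  01011001.11000000.00000000.00000000
Network: 89.192.0.0/11


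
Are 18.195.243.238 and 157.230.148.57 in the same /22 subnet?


Mask: 255.255.252.0
18.195.243.238 AND mask = 18.195.240.0
157.230.148.57 AND mask = 157.230.148.0
No, different subnets (18.195.240.0 vs 157.230.148.0)


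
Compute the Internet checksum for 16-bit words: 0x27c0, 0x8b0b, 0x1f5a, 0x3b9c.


Sum all words (with carry folding):
+ 0x27c0 = 0x27c0
+ 0x8b0b = 0xb2cb
+ 0x1f5a = 0xd225
+ 0x3b9c = 0x0dc2
One's complement: ~0x0dc2
Checksum = 0xf23d


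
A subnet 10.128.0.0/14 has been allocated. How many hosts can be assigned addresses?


Host bits = 32 - 14 = 18
Total addresses = 2^18 = 262144
Usable = total - 2 (network and broadcast)
Usable hosts: 262142


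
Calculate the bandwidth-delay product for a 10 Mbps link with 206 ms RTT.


BDP = bandwidth * RTT
= 10 Mbps * 206 ms
= 10 * 1e6 * 206 / 1000 bits
= 2060000 bits
= 257500 bytes
= 251.4648 KB
BDP = 2060000 bits (257500 bytes)


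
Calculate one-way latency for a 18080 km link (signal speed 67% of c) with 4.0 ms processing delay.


Speed = 0.67 * 3e5 km/s = 201000 km/s
Propagation delay = 18080 / 201000 = 0.09 s = 89.9502 ms
Processing delay = 4.0 ms
Total one-way latency = 93.9502 ms


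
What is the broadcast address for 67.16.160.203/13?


Network: 67.16.0.0/13
Host bits = 19
Set all host bits to 1:
Broadcast: 67.23.255.255


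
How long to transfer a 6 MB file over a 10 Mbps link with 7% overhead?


Effective throughput = 10 * (1 - 7/100) = 9.3 Mbps
File size in Mb = 6 * 8 = 48 Mb
Time = 48 / 9.3
Time = 5.1613 seconds


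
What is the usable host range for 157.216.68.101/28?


Network: 157.216.68.96
Broadcast: 157.216.68.111
First usable = network + 1
Last usable = broadcast - 1
Range: 157.216.68.97 to 157.216.68.110


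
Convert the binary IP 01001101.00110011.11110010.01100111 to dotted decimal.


01001101 = 77
00110011 = 51
11110010 = 242
01100111 = 103
IP: 77.51.242.103


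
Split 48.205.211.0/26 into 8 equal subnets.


New prefix = 26 + 3 = 29
Each subnet has 8 addresses
  48.205.211.0/29
  48.205.211.8/29
  48.205.211.16/29
  48.205.211.24/29
  48.205.211.32/29
  48.205.211.40/29
  48.205.211.48/29
  48.205.211.56/29
Subnets: 48.205.211.0/29, 48.205.211.8/29, 48.205.211.16/29, 48.205.211.24/29, 48.205.211.32/29, 48.205.211.40/29, 48.205.211.48/29, 48.205.211.56/29


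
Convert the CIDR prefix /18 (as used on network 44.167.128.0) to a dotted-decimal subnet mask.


/18 means 18 network bits, 14 host bits
Binary: 11111111111111111100000000000000
Mask: 255.255.192.0


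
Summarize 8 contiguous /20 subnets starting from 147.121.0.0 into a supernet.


Original prefix: /20
Number of subnets: 8 = 2^3
New prefix = 20 - 3 = 17
Supernet: 147.121.0.0/17


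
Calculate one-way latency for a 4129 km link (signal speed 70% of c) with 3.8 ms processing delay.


Speed = 0.7 * 3e5 km/s = 210000 km/s
Propagation delay = 4129 / 210000 = 0.0197 s = 19.6619 ms
Processing delay = 3.8 ms
Total one-way latency = 23.4619 ms


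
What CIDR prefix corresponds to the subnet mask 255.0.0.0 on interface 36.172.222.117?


Binary: 11111111.00000000.00000000.00000000
Count leading 1s
Prefix: /8


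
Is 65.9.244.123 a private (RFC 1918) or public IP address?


RFC 1918 private ranges:
  10.0.0.0/8 (10.0.0.0 - 10.255.255.255)
  172.16.0.0/12 (172.16.0.0 - 172.31.255.255)
  192.168.0.0/16 (192.168.0.0 - 192.168.255.255)
Public (not in any RFC 1918 range)


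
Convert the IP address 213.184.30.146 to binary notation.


213 = 11010101
184 = 10111000
30 = 00011110
146 = 10010010
Binary: 11010101.10111000.00011110.10010010


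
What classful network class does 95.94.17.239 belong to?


First octet: 95
Binary: 01011111
0xxxxxxx -> Class A (1-126)
Class A, default mask 255.0.0.0 (/8)


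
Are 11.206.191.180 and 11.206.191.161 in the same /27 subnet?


Mask: 255.255.255.224
11.206.191.180 AND mask = 11.206.191.160
11.206.191.161 AND mask = 11.206.191.160
Yes, same subnet (11.206.191.160)


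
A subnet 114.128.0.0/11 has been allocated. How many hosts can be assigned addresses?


Host bits = 32 - 11 = 21
Total addresses = 2^21 = 2097152
Usable = total - 2 (network and broadcast)
Usable hosts: 2097150


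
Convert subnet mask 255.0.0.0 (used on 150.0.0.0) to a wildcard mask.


Subnet mask: 255.0.0.0
Wildcard = 255.255.255.255 - subnet mask
255 - 255 = 0
255 - 0 = 255
255 - 0 = 255
255 - 0 = 255
Wildcard: 0.255.255.255


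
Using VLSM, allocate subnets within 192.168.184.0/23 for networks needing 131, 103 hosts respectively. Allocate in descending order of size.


131 hosts -> /24 (254 usable): 192.168.184.0/24
103 hosts -> /25 (126 usable): 192.168.185.0/25
Allocation: 192.168.184.0/24 (131 hosts, 254 usable); 192.168.185.0/25 (103 hosts, 126 usable)


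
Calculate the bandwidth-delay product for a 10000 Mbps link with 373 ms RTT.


BDP = bandwidth * RTT
= 10000 Mbps * 373 ms
= 10000 * 1e6 * 373 / 1000 bits
= 3730000000 bits
= 466250000 bytes
= 455322.2656 KB
BDP = 3730000000 bits (466250000 bytes)


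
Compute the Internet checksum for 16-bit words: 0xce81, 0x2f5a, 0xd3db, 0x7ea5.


Sum all words (with carry folding):
+ 0xce81 = 0xce81
+ 0x2f5a = 0xfddb
+ 0xd3db = 0xd1b7
+ 0x7ea5 = 0x505d
One's complement: ~0x505d
Checksum = 0xafa2


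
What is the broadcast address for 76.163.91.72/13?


Network: 76.160.0.0/13
Host bits = 19
Set all host bits to 1:
Broadcast: 76.167.255.255


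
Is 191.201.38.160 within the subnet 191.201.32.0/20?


Subnet network: 191.201.32.0
Test IP AND mask: 191.201.32.0
Yes, 191.201.38.160 is in 191.201.32.0/20


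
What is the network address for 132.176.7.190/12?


IP:   10000100.10110000.00000111.10111110
Mask: 11111111.11110000.00000000.00000000
AND operation:
Net:  10000100.10110000.00000000.00000000
Network: 132.176.0.0/12


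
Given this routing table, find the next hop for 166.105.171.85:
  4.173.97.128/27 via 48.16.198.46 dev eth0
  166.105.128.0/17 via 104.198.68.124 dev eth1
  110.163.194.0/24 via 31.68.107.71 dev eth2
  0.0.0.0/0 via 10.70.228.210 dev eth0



Longest prefix match for 166.105.171.85:
  /27 4.173.97.128: no
  /17 166.105.128.0: MATCH
  /24 110.163.194.0: no
  /0 0.0.0.0: MATCH
Selected: next-hop 104.198.68.124 via eth1 (matched /17)


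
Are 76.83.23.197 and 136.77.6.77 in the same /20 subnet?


Mask: 255.255.240.0
76.83.23.197 AND mask = 76.83.16.0
136.77.6.77 AND mask = 136.77.0.0
No, different subnets (76.83.16.0 vs 136.77.0.0)


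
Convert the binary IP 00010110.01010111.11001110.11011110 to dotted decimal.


00010110 = 22
01010111 = 87
11001110 = 206
11011110 = 222
IP: 22.87.206.222


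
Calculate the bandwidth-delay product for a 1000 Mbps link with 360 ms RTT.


BDP = bandwidth * RTT
= 1000 Mbps * 360 ms
= 1000 * 1e6 * 360 / 1000 bits
= 360000000 bits
= 45000000 bytes
= 43945.3125 KB
BDP = 360000000 bits (45000000 bytes)


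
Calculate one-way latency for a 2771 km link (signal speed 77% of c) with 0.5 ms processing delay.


Speed = 0.77 * 3e5 km/s = 231000 km/s
Propagation delay = 2771 / 231000 = 0.012 s = 11.9957 ms
Processing delay = 0.5 ms
Total one-way latency = 12.4957 ms


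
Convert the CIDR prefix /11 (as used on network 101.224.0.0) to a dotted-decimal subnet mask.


/11 means 11 network bits, 21 host bits
Binary: 11111111111000000000000000000000
Mask: 255.224.0.0


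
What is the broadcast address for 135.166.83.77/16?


Network: 135.166.0.0/16
Host bits = 16
Set all host bits to 1:
Broadcast: 135.166.255.255


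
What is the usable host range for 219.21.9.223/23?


Network: 219.21.8.0
Broadcast: 219.21.9.255
First usable = network + 1
Last usable = broadcast - 1
Range: 219.21.8.1 to 219.21.9.254


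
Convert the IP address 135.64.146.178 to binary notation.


135 = 10000111
64 = 01000000
146 = 10010010
178 = 10110010
Binary: 10000111.01000000.10010010.10110010


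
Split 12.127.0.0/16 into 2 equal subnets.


New prefix = 16 + 1 = 17
Each subnet has 32768 addresses
  12.127.0.0/17
  12.127.128.0/17
Subnets: 12.127.0.0/17, 12.127.128.0/17


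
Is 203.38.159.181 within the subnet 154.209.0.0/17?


Subnet network: 154.209.0.0
Test IP AND mask: 203.38.128.0
No, 203.38.159.181 is not in 154.209.0.0/17


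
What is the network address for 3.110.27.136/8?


IP:   00000011.01101110.00011011.10001000
Mask: 11111111.00000000.00000000.00000000
AND operation:
Net:  00000011.00000000.00000000.00000000
Network: 3.0.0.0/8


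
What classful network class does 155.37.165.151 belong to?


First octet: 155
Binary: 10011011
10xxxxxx -> Class B (128-191)
Class B, default mask 255.255.0.0 (/16)


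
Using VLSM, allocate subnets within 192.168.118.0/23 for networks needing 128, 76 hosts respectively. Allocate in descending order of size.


128 hosts -> /24 (254 usable): 192.168.118.0/24
76 hosts -> /25 (126 usable): 192.168.119.0/25
Allocation: 192.168.118.0/24 (128 hosts, 254 usable); 192.168.119.0/25 (76 hosts, 126 usable)


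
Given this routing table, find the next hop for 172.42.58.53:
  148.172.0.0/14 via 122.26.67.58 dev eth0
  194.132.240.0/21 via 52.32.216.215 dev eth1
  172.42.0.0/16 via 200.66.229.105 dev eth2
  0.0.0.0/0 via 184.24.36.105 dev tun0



Longest prefix match for 172.42.58.53:
  /14 148.172.0.0: no
  /21 194.132.240.0: no
  /16 172.42.0.0: MATCH
  /0 0.0.0.0: MATCH
Selected: next-hop 200.66.229.105 via eth2 (matched /16)


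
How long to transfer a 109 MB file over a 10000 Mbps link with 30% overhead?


Effective throughput = 10000 * (1 - 30/100) = 7000 Mbps
File size in Mb = 109 * 8 = 872 Mb
Time = 872 / 7000
Time = 0.1246 seconds


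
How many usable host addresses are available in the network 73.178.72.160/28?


Host bits = 32 - 28 = 4
Total addresses = 2^4 = 16
Usable = total - 2 (network and broadcast)
Usable hosts: 14


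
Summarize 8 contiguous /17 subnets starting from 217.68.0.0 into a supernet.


Original prefix: /17
Number of subnets: 8 = 2^3
New prefix = 17 - 3 = 14
Supernet: 217.68.0.0/14


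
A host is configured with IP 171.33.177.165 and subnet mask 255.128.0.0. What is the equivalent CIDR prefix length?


Binary: 11111111.10000000.00000000.00000000
Count leading 1s
Prefix: /9


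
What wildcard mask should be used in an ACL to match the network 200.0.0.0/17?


Subnet mask: 255.255.128.0
Wildcard = 255.255.255.255 - subnet mask
255 - 255 = 0
255 - 255 = 0
255 - 128 = 127
255 - 0 = 255
Wildcard: 0.0.127.255


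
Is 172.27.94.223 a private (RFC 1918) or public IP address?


RFC 1918 private ranges:
  10.0.0.0/8 (10.0.0.0 - 10.255.255.255)
  172.16.0.0/12 (172.16.0.0 - 172.31.255.255)
  192.168.0.0/16 (192.168.0.0 - 192.168.255.255)
Private (in 172.16.0.0/12)


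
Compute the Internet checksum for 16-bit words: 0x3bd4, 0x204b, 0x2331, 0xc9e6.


Sum all words (with carry folding):
+ 0x3bd4 = 0x3bd4
+ 0x204b = 0x5c1f
+ 0x2331 = 0x7f50
+ 0xc9e6 = 0x4937
One's complement: ~0x4937
Checksum = 0xb6c8


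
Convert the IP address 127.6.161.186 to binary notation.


127 = 01111111
6 = 00000110
161 = 10100001
186 = 10111010
Binary: 01111111.00000110.10100001.10111010


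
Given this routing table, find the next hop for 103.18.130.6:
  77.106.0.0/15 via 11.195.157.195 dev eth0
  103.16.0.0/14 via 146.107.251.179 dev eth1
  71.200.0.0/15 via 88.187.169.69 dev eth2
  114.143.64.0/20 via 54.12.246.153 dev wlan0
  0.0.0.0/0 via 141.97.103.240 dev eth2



Longest prefix match for 103.18.130.6:
  /15 77.106.0.0: no
  /14 103.16.0.0: MATCH
  /15 71.200.0.0: no
  /20 114.143.64.0: no
  /0 0.0.0.0: MATCH
Selected: next-hop 146.107.251.179 via eth1 (matched /14)


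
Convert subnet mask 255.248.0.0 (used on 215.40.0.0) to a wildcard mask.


Subnet mask: 255.248.0.0
Wildcard = 255.255.255.255 - subnet mask
255 - 255 = 0
255 - 248 = 7
255 - 0 = 255
255 - 0 = 255
Wildcard: 0.7.255.255


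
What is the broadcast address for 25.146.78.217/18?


Network: 25.146.64.0/18
Host bits = 14
Set all host bits to 1:
Broadcast: 25.146.127.255


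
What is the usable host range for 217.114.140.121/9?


Network: 217.0.0.0
Broadcast: 217.127.255.255
First usable = network + 1
Last usable = broadcast - 1
Range: 217.0.0.1 to 217.127.255.254


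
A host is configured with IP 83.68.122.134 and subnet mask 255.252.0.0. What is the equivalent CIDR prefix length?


Binary: 11111111.11111100.00000000.00000000
Count leading 1s
Prefix: /14


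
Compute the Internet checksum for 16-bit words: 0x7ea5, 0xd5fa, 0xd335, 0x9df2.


Sum all words (with carry folding):
+ 0x7ea5 = 0x7ea5
+ 0xd5fa = 0x54a0
+ 0xd335 = 0x27d6
+ 0x9df2 = 0xc5c8
One's complement: ~0xc5c8
Checksum = 0x3a37


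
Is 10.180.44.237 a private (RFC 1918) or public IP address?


RFC 1918 private ranges:
  10.0.0.0/8 (10.0.0.0 - 10.255.255.255)
  172.16.0.0/12 (172.16.0.0 - 172.31.255.255)
  192.168.0.0/16 (192.168.0.0 - 192.168.255.255)
Private (in 10.0.0.0/8)


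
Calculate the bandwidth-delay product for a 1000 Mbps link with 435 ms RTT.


BDP = bandwidth * RTT
= 1000 Mbps * 435 ms
= 1000 * 1e6 * 435 / 1000 bits
= 435000000 bits
= 54375000 bytes
= 53100.5859 KB
BDP = 435000000 bits (54375000 bytes)


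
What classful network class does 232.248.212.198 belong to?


First octet: 232
Binary: 11101000
1110xxxx -> Class D (224-239)
Class D (multicast), default mask N/A


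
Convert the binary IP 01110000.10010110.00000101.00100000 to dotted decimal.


01110000 = 112
10010110 = 150
00000101 = 5
00100000 = 32
IP: 112.150.5.32


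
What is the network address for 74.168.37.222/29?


IP:   01001010.10101000.00100101.11011110
Mask: 11111111.11111111.11111111.11111000
AND operation:
Net:  01001010.10101000.00100101.11011000
Network: 74.168.37.216/29


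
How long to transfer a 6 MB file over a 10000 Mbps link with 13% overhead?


Effective throughput = 10000 * (1 - 13/100) = 8700 Mbps
File size in Mb = 6 * 8 = 48 Mb
Time = 48 / 8700
Time = 0.0055 seconds


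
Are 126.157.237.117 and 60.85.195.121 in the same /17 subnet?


Mask: 255.255.128.0
126.157.237.117 AND mask = 126.157.128.0
60.85.195.121 AND mask = 60.85.128.0
No, different subnets (126.157.128.0 vs 60.85.128.0)


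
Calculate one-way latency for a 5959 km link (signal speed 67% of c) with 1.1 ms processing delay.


Speed = 0.67 * 3e5 km/s = 201000 km/s
Propagation delay = 5959 / 201000 = 0.0296 s = 29.6468 ms
Processing delay = 1.1 ms
Total one-way latency = 30.7468 ms


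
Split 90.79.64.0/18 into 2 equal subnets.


New prefix = 18 + 1 = 19
Each subnet has 8192 addresses
  90.79.64.0/19
  90.79.96.0/19
Subnets: 90.79.64.0/19, 90.79.96.0/19


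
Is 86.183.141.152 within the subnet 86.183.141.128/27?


Subnet network: 86.183.141.128
Test IP AND mask: 86.183.141.128
Yes, 86.183.141.152 is in 86.183.141.128/27


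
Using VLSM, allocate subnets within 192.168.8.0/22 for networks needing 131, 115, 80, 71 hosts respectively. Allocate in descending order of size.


131 hosts -> /24 (254 usable): 192.168.8.0/24
115 hosts -> /25 (126 usable): 192.168.9.0/25
80 hosts -> /25 (126 usable): 192.168.9.128/25
71 hosts -> /25 (126 usable): 192.168.10.0/25
Allocation: 192.168.8.0/24 (131 hosts, 254 usable); 192.168.9.0/25 (115 hosts, 126 usable); 192.168.9.128/25 (80 hosts, 126 usable); 192.168.10.0/25 (71 hosts, 126 usable)


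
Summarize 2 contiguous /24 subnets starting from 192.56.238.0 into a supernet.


Original prefix: /24
Number of subnets: 2 = 2^1
New prefix = 24 - 1 = 23
Supernet: 192.56.238.0/23


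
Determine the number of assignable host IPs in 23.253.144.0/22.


Host bits = 32 - 22 = 10
Total addresses = 2^10 = 1024
Usable = total - 2 (network and broadcast)
Usable hosts: 1022


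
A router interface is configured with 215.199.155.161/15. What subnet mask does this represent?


/15 means 15 network bits, 17 host bits
Binary: 11111111111111100000000000000000
Mask: 255.254.0.0


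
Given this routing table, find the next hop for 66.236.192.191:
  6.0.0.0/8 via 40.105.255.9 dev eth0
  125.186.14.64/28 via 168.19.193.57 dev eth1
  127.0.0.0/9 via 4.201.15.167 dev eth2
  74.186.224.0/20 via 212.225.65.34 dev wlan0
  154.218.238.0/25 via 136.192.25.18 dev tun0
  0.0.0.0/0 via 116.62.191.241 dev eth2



Longest prefix match for 66.236.192.191:
  /8 6.0.0.0: no
  /28 125.186.14.64: no
  /9 127.0.0.0: no
  /20 74.186.224.0: no
  /25 154.218.238.0: no
  /0 0.0.0.0: MATCH
Selected: next-hop 116.62.191.241 via eth2 (matched /0)


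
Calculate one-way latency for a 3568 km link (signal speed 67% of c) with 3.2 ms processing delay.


Speed = 0.67 * 3e5 km/s = 201000 km/s
Propagation delay = 3568 / 201000 = 0.0178 s = 17.7512 ms
Processing delay = 3.2 ms
Total one-way latency = 20.9512 ms


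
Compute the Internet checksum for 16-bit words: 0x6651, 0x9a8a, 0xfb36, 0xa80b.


Sum all words (with carry folding):
+ 0x6651 = 0x6651
+ 0x9a8a = 0x00dc
+ 0xfb36 = 0xfc12
+ 0xa80b = 0xa41e
One's complement: ~0xa41e
Checksum = 0x5be1


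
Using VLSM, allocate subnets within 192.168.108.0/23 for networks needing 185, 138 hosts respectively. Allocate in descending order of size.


185 hosts -> /24 (254 usable): 192.168.108.0/24
138 hosts -> /24 (254 usable): 192.168.109.0/24
Allocation: 192.168.108.0/24 (185 hosts, 254 usable); 192.168.109.0/24 (138 hosts, 254 usable)


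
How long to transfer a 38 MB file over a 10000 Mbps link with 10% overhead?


Effective throughput = 10000 * (1 - 10/100) = 9000 Mbps
File size in Mb = 38 * 8 = 304 Mb
Time = 304 / 9000
Time = 0.0338 seconds


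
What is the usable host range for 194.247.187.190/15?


Network: 194.246.0.0
Broadcast: 194.247.255.255
First usable = network + 1
Last usable = broadcast - 1
Range: 194.246.0.1 to 194.247.255.254


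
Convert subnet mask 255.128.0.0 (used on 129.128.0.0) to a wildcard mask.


Subnet mask: 255.128.0.0
Wildcard = 255.255.255.255 - subnet mask
255 - 255 = 0
255 - 128 = 127
255 - 0 = 255
255 - 0 = 255
Wildcard: 0.127.255.255


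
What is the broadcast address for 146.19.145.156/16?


Network: 146.19.0.0/16
Host bits = 16
Set all host bits to 1:
Broadcast: 146.19.255.255


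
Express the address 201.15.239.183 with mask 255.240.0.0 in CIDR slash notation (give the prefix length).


Binary: 11111111.11110000.00000000.00000000
Count leading 1s
Prefix: /12


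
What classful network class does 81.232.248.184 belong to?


First octet: 81
Binary: 01010001
0xxxxxxx -> Class A (1-126)
Class A, default mask 255.0.0.0 (/8)


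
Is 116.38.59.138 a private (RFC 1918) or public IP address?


RFC 1918 private ranges:
  10.0.0.0/8 (10.0.0.0 - 10.255.255.255)
  172.16.0.0/12 (172.16.0.0 - 172.31.255.255)
  192.168.0.0/16 (192.168.0.0 - 192.168.255.255)
Public (not in any RFC 1918 range)


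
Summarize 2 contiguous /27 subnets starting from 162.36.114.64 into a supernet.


Original prefix: /27
Number of subnets: 2 = 2^1
New prefix = 27 - 1 = 26
Supernet: 162.36.114.64/26


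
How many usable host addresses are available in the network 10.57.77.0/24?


Host bits = 32 - 24 = 8
Total addresses = 2^8 = 256
Usable = total - 2 (network and broadcast)
Usable hosts: 254


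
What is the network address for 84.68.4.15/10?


IP:   01010100.01000100.00000100.00001111
Mask: 11111111.11000000.00000000.00000000
AND operation:
Net:  01010100.01000000.00000000.00000000
Network: 84.64.0.0/10


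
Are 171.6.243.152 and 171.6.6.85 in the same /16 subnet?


Mask: 255.255.0.0
171.6.243.152 AND mask = 171.6.0.0
171.6.6.85 AND mask = 171.6.0.0
Yes, same subnet (171.6.0.0)


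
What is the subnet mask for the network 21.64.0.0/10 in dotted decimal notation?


/10 means 10 network bits, 22 host bits
Binary: 11111111110000000000000000000000
Mask: 255.192.0.0


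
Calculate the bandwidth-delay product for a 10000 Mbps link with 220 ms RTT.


BDP = bandwidth * RTT
= 10000 Mbps * 220 ms
= 10000 * 1e6 * 220 / 1000 bits
= 2200000000 bits
= 275000000 bytes
= 268554.6875 KB
BDP = 2200000000 bits (275000000 bytes)


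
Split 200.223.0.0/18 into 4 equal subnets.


New prefix = 18 + 2 = 20
Each subnet has 4096 addresses
  200.223.0.0/20
  200.223.16.0/20
  200.223.32.0/20
  200.223.48.0/20
Subnets: 200.223.0.0/20, 200.223.16.0/20, 200.223.32.0/20, 200.223.48.0/20


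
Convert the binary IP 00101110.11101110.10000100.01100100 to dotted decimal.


00101110 = 46
11101110 = 238
10000100 = 132
01100100 = 100
IP: 46.238.132.100


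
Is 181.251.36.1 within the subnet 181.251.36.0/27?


Subnet network: 181.251.36.0
Test IP AND mask: 181.251.36.0
Yes, 181.251.36.1 is in 181.251.36.0/27


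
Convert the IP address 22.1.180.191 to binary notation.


22 = 00010110
1 = 00000001
180 = 10110100
191 = 10111111
Binary: 00010110.00000001.10110100.10111111


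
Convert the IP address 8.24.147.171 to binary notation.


8 = 00001000
24 = 00011000
147 = 10010011
171 = 10101011
Binary: 00001000.00011000.10010011.10101011


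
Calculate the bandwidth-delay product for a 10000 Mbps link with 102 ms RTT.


BDP = bandwidth * RTT
= 10000 Mbps * 102 ms
= 10000 * 1e6 * 102 / 1000 bits
= 1020000000 bits
= 127500000 bytes
= 124511.7188 KB
BDP = 1020000000 bits (127500000 bytes)


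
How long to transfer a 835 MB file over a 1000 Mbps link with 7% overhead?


Effective throughput = 1000 * (1 - 7/100) = 930.0 Mbps
File size in Mb = 835 * 8 = 6680 Mb
Time = 6680 / 930.0
Time = 7.1828 seconds


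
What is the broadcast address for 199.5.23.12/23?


Network: 199.5.22.0/23
Host bits = 9
Set all host bits to 1:
Broadcast: 199.5.23.255


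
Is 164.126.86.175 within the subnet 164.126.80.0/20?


Subnet network: 164.126.80.0
Test IP AND mask: 164.126.80.0
Yes, 164.126.86.175 is in 164.126.80.0/20


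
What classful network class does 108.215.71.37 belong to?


First octet: 108
Binary: 01101100
0xxxxxxx -> Class A (1-126)
Class A, default mask 255.0.0.0 (/8)


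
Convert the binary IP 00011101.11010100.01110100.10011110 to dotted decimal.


00011101 = 29
11010100 = 212
01110100 = 116
10011110 = 158
IP: 29.212.116.158


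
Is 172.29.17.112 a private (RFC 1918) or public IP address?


RFC 1918 private ranges:
  10.0.0.0/8 (10.0.0.0 - 10.255.255.255)
  172.16.0.0/12 (172.16.0.0 - 172.31.255.255)
  192.168.0.0/16 (192.168.0.0 - 192.168.255.255)
Private (in 172.16.0.0/12)


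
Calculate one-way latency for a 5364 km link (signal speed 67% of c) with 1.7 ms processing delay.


Speed = 0.67 * 3e5 km/s = 201000 km/s
Propagation delay = 5364 / 201000 = 0.0267 s = 26.6866 ms
Processing delay = 1.7 ms
Total one-way latency = 28.3866 ms


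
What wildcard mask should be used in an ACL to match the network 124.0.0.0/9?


Subnet mask: 255.128.0.0
Wildcard = 255.255.255.255 - subnet mask
255 - 255 = 0
255 - 128 = 127
255 - 0 = 255
255 - 0 = 255
Wildcard: 0.127.255.255


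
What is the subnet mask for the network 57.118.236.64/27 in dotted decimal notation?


/27 means 27 network bits, 5 host bits
Binary: 11111111111111111111111111100000
Mask: 255.255.255.224


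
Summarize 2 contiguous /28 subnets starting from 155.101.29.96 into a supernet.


Original prefix: /28
Number of subnets: 2 = 2^1
New prefix = 28 - 1 = 27
Supernet: 155.101.29.96/27


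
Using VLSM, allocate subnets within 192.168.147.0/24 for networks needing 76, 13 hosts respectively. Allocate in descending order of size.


76 hosts -> /25 (126 usable): 192.168.147.0/25
13 hosts -> /28 (14 usable): 192.168.147.128/28
Allocation: 192.168.147.0/25 (76 hosts, 126 usable); 192.168.147.128/28 (13 hosts, 14 usable)


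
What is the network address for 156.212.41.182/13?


IP:   10011100.11010100.00101001.10110110
Mask: 11111111.11111000.00000000.00000000
AND operation:
Net:  10011100.11010000.00000000.00000000
Network: 156.208.0.0/13


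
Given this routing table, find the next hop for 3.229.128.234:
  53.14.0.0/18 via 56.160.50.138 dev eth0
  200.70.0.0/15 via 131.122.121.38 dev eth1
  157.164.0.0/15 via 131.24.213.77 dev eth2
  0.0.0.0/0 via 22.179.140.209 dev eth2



Longest prefix match for 3.229.128.234:
  /18 53.14.0.0: no
  /15 200.70.0.0: no
  /15 157.164.0.0: no
  /0 0.0.0.0: MATCH
Selected: next-hop 22.179.140.209 via eth2 (matched /0)


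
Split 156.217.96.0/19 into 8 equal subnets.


New prefix = 19 + 3 = 22
Each subnet has 1024 addresses
  156.217.96.0/22
  156.217.100.0/22
  156.217.104.0/22
  156.217.108.0/22
  156.217.112.0/22
  156.217.116.0/22
  156.217.120.0/22
  156.217.124.0/22
Subnets: 156.217.96.0/22, 156.217.100.0/22, 156.217.104.0/22, 156.217.108.0/22, 156.217.112.0/22, 156.217.116.0/22, 156.217.120.0/22, 156.217.124.0/22


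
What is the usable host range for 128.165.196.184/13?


Network: 128.160.0.0
Broadcast: 128.167.255.255
First usable = network + 1
Last usable = broadcast - 1
Range: 128.160.0.1 to 128.167.255.254


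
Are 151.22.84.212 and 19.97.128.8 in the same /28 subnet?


Mask: 255.255.255.240
151.22.84.212 AND mask = 151.22.84.208
19.97.128.8 AND mask = 19.97.128.0
No, different subnets (151.22.84.208 vs 19.97.128.0)


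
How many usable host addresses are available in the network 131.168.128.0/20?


Host bits = 32 - 20 = 12
Total addresses = 2^12 = 4096
Usable = total - 2 (network and broadcast)
Usable hosts: 4094


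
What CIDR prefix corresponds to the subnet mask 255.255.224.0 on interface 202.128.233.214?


Binary: 11111111.11111111.11100000.00000000
Count leading 1s
Prefix: /19


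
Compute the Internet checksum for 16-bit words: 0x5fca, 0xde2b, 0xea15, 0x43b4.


Sum all words (with carry folding):
+ 0x5fca = 0x5fca
+ 0xde2b = 0x3df6
+ 0xea15 = 0x280c
+ 0x43b4 = 0x6bc0
One's complement: ~0x6bc0
Checksum = 0x943f


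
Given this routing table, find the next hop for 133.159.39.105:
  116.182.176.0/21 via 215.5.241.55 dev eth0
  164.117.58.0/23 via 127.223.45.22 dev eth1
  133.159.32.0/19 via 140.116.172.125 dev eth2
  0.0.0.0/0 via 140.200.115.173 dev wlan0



Longest prefix match for 133.159.39.105:
  /21 116.182.176.0: no
  /23 164.117.58.0: no
  /19 133.159.32.0: MATCH
  /0 0.0.0.0: MATCH
Selected: next-hop 140.116.172.125 via eth2 (matched /19)


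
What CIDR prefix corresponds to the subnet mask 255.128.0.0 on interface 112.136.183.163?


Binary: 11111111.10000000.00000000.00000000
Count leading 1s
Prefix: /9


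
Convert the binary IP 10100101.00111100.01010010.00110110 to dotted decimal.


10100101 = 165
00111100 = 60
01010010 = 82
00110110 = 54
IP: 165.60.82.54


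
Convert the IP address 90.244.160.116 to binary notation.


90 = 01011010
244 = 11110100
160 = 10100000
116 = 01110100
Binary: 01011010.11110100.10100000.01110100


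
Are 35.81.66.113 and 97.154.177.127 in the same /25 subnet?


Mask: 255.255.255.128
35.81.66.113 AND mask = 35.81.66.0
97.154.177.127 AND mask = 97.154.177.0
No, different subnets (35.81.66.0 vs 97.154.177.0)


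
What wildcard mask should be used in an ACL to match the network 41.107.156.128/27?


Subnet mask: 255.255.255.224
Wildcard = 255.255.255.255 - subnet mask
255 - 255 = 0
255 - 255 = 0
255 - 255 = 0
255 - 224 = 31
Wildcard: 0.0.0.31


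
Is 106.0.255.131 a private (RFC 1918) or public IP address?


RFC 1918 private ranges:
  10.0.0.0/8 (10.0.0.0 - 10.255.255.255)
  172.16.0.0/12 (172.16.0.0 - 172.31.255.255)
  192.168.0.0/16 (192.168.0.0 - 192.168.255.255)
Public (not in any RFC 1918 range)


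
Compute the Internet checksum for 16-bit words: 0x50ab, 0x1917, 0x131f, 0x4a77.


Sum all words (with carry folding):
+ 0x50ab = 0x50ab
+ 0x1917 = 0x69c2
+ 0x131f = 0x7ce1
+ 0x4a77 = 0xc758
One's complement: ~0xc758
Checksum = 0x38a7


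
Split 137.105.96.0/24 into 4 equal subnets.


New prefix = 24 + 2 = 26
Each subnet has 64 addresses
  137.105.96.0/26
  137.105.96.64/26
  137.105.96.128/26
  137.105.96.192/26
Subnets: 137.105.96.0/26, 137.105.96.64/26, 137.105.96.128/26, 137.105.96.192/26


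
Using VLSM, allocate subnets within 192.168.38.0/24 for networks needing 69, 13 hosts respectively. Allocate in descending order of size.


69 hosts -> /25 (126 usable): 192.168.38.0/25
13 hosts -> /28 (14 usable): 192.168.38.128/28
Allocation: 192.168.38.0/25 (69 hosts, 126 usable); 192.168.38.128/28 (13 hosts, 14 usable)


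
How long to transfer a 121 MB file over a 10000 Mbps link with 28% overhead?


Effective throughput = 10000 * (1 - 28/100) = 7200 Mbps
File size in Mb = 121 * 8 = 968 Mb
Time = 968 / 7200
Time = 0.1344 seconds


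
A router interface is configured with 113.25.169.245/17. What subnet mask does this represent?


/17 means 17 network bits, 15 host bits
Binary: 11111111111111111000000000000000
Mask: 255.255.128.0


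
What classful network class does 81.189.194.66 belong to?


First octet: 81
Binary: 01010001
0xxxxxxx -> Class A (1-126)
Class A, default mask 255.0.0.0 (/8)


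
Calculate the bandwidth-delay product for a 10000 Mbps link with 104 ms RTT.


BDP = bandwidth * RTT
= 10000 Mbps * 104 ms
= 10000 * 1e6 * 104 / 1000 bits
= 1040000000 bits
= 130000000 bytes
= 126953.125 KB
BDP = 1040000000 bits (130000000 bytes)


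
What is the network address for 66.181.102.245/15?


IP:   01000010.10110101.01100110.11110101
Mask: 11111111.11111110.00000000.00000000
AND operation:
Net:  01000010.10110100.00000000.00000000
Network: 66.180.0.0/15


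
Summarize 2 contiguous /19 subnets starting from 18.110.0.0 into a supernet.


Original prefix: /19
Number of subnets: 2 = 2^1
New prefix = 19 - 1 = 18
Supernet: 18.110.0.0/18


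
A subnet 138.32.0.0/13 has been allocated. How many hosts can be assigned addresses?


Host bits = 32 - 13 = 19
Total addresses = 2^19 = 524288
Usable = total - 2 (network and broadcast)
Usable hosts: 524286


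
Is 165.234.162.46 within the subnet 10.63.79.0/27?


Subnet network: 10.63.79.0
Test IP AND mask: 165.234.162.32
No, 165.234.162.46 is not in 10.63.79.0/27


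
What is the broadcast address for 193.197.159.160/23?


Network: 193.197.158.0/23
Host bits = 9
Set all host bits to 1:
Broadcast: 193.197.159.255


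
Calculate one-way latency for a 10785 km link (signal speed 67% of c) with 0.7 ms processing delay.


Speed = 0.67 * 3e5 km/s = 201000 km/s
Propagation delay = 10785 / 201000 = 0.0537 s = 53.6567 ms
Processing delay = 0.7 ms
Total one-way latency = 54.3567 ms


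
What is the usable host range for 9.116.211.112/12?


Network: 9.112.0.0
Broadcast: 9.127.255.255
First usable = network + 1
Last usable = broadcast - 1
Range: 9.112.0.1 to 9.127.255.254


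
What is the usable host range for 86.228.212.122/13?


Network: 86.224.0.0
Broadcast: 86.231.255.255
First usable = network + 1
Last usable = broadcast - 1
Range: 86.224.0.1 to 86.231.255.254


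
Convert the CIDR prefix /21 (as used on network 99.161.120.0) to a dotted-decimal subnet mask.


/21 means 21 network bits, 11 host bits
Binary: 11111111111111111111100000000000
Mask: 255.255.248.0


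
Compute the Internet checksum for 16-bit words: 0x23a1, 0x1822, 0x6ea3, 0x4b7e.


Sum all words (with carry folding):
+ 0x23a1 = 0x23a1
+ 0x1822 = 0x3bc3
+ 0x6ea3 = 0xaa66
+ 0x4b7e = 0xf5e4
One's complement: ~0xf5e4
Checksum = 0x0a1b


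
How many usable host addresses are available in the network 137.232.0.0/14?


Host bits = 32 - 14 = 18
Total addresses = 2^18 = 262144
Usable = total - 2 (network and broadcast)
Usable hosts: 262142


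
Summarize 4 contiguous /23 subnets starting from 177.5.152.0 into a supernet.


Original prefix: /23
Number of subnets: 4 = 2^2
New prefix = 23 - 2 = 21
Supernet: 177.5.152.0/21


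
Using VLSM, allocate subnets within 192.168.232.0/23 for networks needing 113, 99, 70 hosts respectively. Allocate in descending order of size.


113 hosts -> /25 (126 usable): 192.168.232.0/25
99 hosts -> /25 (126 usable): 192.168.232.128/25
70 hosts -> /25 (126 usable): 192.168.233.0/25
Allocation: 192.168.232.0/25 (113 hosts, 126 usable); 192.168.232.128/25 (99 hosts, 126 usable); 192.168.233.0/25 (70 hosts, 126 usable)


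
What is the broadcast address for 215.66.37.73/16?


Network: 215.66.0.0/16
Host bits = 16
Set all host bits to 1:
Broadcast: 215.66.255.255


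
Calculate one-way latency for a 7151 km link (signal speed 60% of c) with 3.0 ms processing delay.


Speed = 0.6 * 3e5 km/s = 180000 km/s
Propagation delay = 7151 / 180000 = 0.0397 s = 39.7278 ms
Processing delay = 3.0 ms
Total one-way latency = 42.7278 ms
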